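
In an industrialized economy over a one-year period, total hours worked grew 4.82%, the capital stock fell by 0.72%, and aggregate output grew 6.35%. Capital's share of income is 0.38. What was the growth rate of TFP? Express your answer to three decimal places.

Labor's share = 1 − 0.38 = 0.62.
The capital stock: 0.38 × (-0.72) = -0.2736 pp.
Total hours worked: 0.62 × 4.82 = 2.9884 pp.
TFP growth = 6.35 − 2.7148 = 3.6352%.

TFP grew 3.635%.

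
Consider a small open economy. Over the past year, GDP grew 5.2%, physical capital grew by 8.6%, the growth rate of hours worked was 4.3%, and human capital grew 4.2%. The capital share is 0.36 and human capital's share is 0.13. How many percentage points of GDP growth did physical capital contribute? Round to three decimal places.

3.096 pp

Contribution = share × growth = 0.36 × 8.6 = 3.096 pp.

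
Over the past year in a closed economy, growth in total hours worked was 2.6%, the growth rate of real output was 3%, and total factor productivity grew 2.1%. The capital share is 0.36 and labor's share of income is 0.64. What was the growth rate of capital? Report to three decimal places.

-2.122%

Labor's share = 1 − 0.36 = 0.64.
gY = gA + 0.64×2.6 + 0.36×g.
0.36×g = 3 − 2.1 − 1.664 = -0.764.
g = -0.764 / 0.36 = -2.12222%.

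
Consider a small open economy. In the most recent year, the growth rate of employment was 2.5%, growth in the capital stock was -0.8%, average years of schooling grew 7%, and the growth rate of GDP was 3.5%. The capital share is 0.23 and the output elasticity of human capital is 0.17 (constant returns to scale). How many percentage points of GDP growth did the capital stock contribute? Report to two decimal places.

Contribution = share × growth = 0.23 × (-0.8) = -0.184 pp.

-0.18 percentage points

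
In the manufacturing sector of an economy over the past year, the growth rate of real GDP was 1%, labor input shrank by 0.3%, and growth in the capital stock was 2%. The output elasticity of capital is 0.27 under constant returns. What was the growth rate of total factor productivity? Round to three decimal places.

Labor's share = 1 − 0.27 = 0.73.
The capital stock: 0.27 × 2 = 0.54 pp.
Labor input: 0.73 × (-0.3) = -0.219 pp.
TFP growth = 1 − 0.321 = 0.679%.

0.679%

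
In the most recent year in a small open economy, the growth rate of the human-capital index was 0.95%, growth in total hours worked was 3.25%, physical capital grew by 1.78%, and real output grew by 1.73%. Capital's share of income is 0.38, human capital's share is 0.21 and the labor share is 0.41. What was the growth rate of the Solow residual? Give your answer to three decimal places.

Labor's share = 1 − 0.38 − 0.21 = 0.41.
Physical capital: 0.38 × 1.78 = 0.6764 pp.
The human-capital index: 0.21 × 0.95 = 0.1995 pp.
Total hours worked: 0.41 × 3.25 = 1.3325 pp.
TFP growth = 1.73 − 2.2084 = -0.4784%.

-0.478%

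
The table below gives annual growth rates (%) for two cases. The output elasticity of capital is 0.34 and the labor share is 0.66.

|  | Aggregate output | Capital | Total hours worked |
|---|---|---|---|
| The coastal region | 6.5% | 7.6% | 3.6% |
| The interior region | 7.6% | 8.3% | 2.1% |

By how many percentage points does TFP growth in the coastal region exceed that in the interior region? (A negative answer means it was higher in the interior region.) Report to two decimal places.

-1.85 percentage points

Labor's share = 1 − 0.34 = 0.66.
The coastal region: TFP = 6.5 − 2.584 − 2.376 = 1.54%.
The interior region: TFP = 7.6 − 2.822 − 1.386 = 3.392%.
Difference = 1.54 − (3.392) = -1.852 pp.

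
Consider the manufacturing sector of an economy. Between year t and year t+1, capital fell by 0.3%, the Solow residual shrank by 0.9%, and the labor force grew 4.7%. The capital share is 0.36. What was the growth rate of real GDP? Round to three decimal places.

Labor's share = 1 − 0.36 = 0.64.
Capital: 0.36 × (-0.3) = -0.108 pp.
The labor force: 0.64 × 4.7 = 3.008 pp.
Output growth = -0.9 + 2.9 = 2%.

Real GDP growth was 2.000%.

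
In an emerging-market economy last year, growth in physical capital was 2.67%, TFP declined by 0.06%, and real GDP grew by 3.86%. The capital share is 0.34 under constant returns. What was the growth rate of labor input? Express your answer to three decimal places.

Labor's share = 1 − 0.34 = 0.66.
gY = gA + 0.34×2.67 + 0.66×g.
0.66×g = 3.86 + 0.06 − 0.9078 = 3.0122.
g = 3.0122 / 0.66 = 4.56394%.

4.564%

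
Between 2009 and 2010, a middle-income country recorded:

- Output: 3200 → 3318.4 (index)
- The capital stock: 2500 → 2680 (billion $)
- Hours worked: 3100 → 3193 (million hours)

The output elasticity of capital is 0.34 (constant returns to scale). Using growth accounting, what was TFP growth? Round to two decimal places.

-0.73%

Output growth = (3318.4 − 3200) / 3200 = 3.7%.
The capital stock growth = (2680 − 2500) / 2500 = 7.2%.
Hours worked growth = (3193 − 3100) / 3100 = 3%.
Labor's share = 1 − 0.34 = 0.66.
The capital stock: 0.34 × 7.2 = 2.448 pp.
Hours worked: 0.66 × 3 = 1.98 pp.
TFP growth = 3.7 − 4.428 = -0.728%.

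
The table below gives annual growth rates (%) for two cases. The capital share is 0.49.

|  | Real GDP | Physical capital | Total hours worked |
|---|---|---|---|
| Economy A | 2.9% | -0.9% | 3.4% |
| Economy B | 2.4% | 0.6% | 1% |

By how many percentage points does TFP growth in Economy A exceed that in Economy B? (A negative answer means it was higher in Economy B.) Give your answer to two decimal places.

0.01 percentage points

Labor's share = 1 − 0.49 = 0.51.
Economy A: TFP = 2.9 + 0.441 − 1.734 = 1.607%.
Economy B: TFP = 2.4 − 0.294 − 0.51 = 1.596%.
Difference = 1.607 − (1.596) = 0.011 pp.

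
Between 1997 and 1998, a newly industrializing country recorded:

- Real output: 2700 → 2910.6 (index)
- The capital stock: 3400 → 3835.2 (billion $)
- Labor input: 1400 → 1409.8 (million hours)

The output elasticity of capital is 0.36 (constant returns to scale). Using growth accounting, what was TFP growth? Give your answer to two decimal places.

Real output growth = (2910.6 − 2700) / 2700 = 7.8%.
The capital stock growth = (3835.2 − 3400) / 3400 = 12.8%.
Labor input growth = (1409.8 − 1400) / 1400 = 0.7%.
Labor's share = 1 − 0.36 = 0.64.
The capital stock: 0.36 × 12.8 = 4.608 pp.
Labor input: 0.64 × 0.7 = 0.448 pp.
TFP growth = 7.8 − 5.056 = 2.744%.

2.74%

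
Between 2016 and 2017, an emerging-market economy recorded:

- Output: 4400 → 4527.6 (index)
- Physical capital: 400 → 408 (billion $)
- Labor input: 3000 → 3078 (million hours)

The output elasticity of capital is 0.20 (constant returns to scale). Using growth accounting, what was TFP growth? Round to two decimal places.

Output growth = (4527.6 − 4400) / 4400 = 2.9%.
Physical capital growth = (408 − 400) / 400 = 2%.
Labor input growth = (3078 − 3000) / 3000 = 2.6%.
Labor's share = 1 − 0.2 = 0.8.
Physical capital: 0.2 × 2 = 0.4 pp.
Labor input: 0.8 × 2.6 = 2.08 pp.
TFP growth = 2.9 − 2.48 = 0.42%.

0.42%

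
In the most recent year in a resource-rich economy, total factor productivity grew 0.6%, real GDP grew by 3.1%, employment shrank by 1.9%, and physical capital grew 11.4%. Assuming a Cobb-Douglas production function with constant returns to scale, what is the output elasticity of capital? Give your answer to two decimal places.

gY = gA + α·gK + (1−α)·gL, so gY − gA − gL = α(gK − gL).
3.1 − 0.6 + 1.9 = α × (11.4 − (-1.9)).
4.4 = 13.3 α, so α = 0.3308.

0.33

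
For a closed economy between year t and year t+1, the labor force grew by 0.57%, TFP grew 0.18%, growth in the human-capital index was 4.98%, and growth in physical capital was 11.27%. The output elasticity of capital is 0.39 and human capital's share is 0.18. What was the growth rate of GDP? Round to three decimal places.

5.717%

Labor's share = 1 − 0.39 − 0.18 = 0.43.
Physical capital: 0.39 × 11.27 = 4.3953 pp.
The human-capital index: 0.18 × 4.98 = 0.8964 pp.
The labor force: 0.43 × 0.57 = 0.2451 pp.
Output growth = 0.18 + 5.5368 = 5.7168%.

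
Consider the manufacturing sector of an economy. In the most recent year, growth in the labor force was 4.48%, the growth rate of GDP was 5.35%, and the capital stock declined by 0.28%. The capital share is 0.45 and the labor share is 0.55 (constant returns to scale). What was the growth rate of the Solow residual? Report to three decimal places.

Labor's share = 1 − 0.45 = 0.55.
The capital stock: 0.45 × (-0.28) = -0.126 pp.
The labor force: 0.55 × 4.48 = 2.464 pp.
TFP growth = 5.35 − 2.338 = 3.012%.

The Solow residual grew 3.012%.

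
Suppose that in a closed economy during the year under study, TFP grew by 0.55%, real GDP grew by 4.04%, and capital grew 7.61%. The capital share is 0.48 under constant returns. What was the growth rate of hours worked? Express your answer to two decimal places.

Labor's share = 1 − 0.48 = 0.52.
gY = gA + 0.48×7.61 + 0.52×g.
0.52×g = 4.04 − 0.55 − 3.6528 = -0.1628.
g = -0.1628 / 0.52 = -0.3131%.

-0.31%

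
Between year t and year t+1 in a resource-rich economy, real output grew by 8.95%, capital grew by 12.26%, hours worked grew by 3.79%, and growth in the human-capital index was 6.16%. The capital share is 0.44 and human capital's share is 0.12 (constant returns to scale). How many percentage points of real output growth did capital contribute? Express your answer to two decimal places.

Contribution = share × growth = 0.44 × 12.26 = 5.3944 pp.

5.39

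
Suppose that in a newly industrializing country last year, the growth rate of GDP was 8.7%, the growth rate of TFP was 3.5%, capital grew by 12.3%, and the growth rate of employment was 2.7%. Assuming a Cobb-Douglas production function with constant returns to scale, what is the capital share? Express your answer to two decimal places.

gY = gA + α·gK + (1−α)·gL, so gY − gA − gL = α(gK − gL).
8.7 − 3.5 − 2.7 = α × (12.3 − 2.7).
2.5 = 9.6 α, so α = 0.2604.

α = 0.26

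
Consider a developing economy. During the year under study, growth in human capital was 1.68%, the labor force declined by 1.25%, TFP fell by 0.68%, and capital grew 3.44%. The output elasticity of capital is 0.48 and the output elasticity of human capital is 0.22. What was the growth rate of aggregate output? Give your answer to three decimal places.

Aggregate output growth was 0.966%.

Labor's share = 1 − 0.48 − 0.22 = 0.3.
Capital: 0.48 × 3.44 = 1.6512 pp.
Human capital: 0.22 × 1.68 = 0.3696 pp.
The labor force: 0.3 × (-1.25) = -0.375 pp.
Output growth = -0.68 + 1.6458 = 0.9658%.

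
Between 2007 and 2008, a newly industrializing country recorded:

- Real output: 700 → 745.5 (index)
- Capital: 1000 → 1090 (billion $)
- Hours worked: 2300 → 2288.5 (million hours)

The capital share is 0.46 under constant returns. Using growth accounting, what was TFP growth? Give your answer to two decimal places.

Real output growth = (745.5 − 700) / 700 = 6.5%.
Capital growth = (1090 − 1000) / 1000 = 9%.
Hours worked growth = (2288.5 − 2300) / 2300 = -0.5%.
Labor's share = 1 − 0.46 = 0.54.
Capital: 0.46 × 9 = 4.14 pp.
Hours worked: 0.54 × (-0.5) = -0.27 pp.
TFP growth = 6.5 − 3.87 = 2.63%.

2.63%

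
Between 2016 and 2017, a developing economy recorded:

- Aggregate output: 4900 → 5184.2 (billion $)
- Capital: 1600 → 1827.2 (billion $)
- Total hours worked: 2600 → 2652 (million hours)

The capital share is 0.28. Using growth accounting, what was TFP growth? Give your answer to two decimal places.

TFP growth was 0.38%.

Aggregate output growth = (5184.2 − 4900) / 4900 = 5.8%.
Capital growth = (1827.2 − 1600) / 1600 = 14.2%.
Total hours worked growth = (2652 − 2600) / 2600 = 2%.
Labor's share = 1 − 0.28 = 0.72.
Capital: 0.28 × 14.2 = 3.976 pp.
Total hours worked: 0.72 × 2 = 1.44 pp.
TFP growth = 5.8 − 5.416 = 0.384%.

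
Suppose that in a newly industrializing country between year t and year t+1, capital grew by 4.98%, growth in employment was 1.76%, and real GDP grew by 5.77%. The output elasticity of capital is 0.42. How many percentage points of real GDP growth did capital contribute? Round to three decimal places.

Contribution = share × growth = 0.42 × 4.98 = 2.0916 pp.

2.092 percentage points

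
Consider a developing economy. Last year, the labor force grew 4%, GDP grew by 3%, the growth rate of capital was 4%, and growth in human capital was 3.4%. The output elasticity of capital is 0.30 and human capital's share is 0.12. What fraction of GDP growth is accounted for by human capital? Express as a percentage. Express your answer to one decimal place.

Human capital accounted for 13.6% of growth.

Human capital contributed 0.12 × 3.4 = 0.408 pp.
Share of growth = 0.408 / 3 × 100 = 13.6%.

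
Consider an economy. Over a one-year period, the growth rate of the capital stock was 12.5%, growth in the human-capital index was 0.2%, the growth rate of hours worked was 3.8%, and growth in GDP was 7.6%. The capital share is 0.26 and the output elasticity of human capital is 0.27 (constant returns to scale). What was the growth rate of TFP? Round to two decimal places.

TFP growth was 2.51%.

Labor's share = 1 − 0.26 − 0.27 = 0.47.
The capital stock: 0.26 × 12.5 = 3.25 pp.
The human-capital index: 0.27 × 0.2 = 0.054 pp.
Hours worked: 0.47 × 3.8 = 1.786 pp.
TFP growth = 7.6 − 5.09 = 2.51%.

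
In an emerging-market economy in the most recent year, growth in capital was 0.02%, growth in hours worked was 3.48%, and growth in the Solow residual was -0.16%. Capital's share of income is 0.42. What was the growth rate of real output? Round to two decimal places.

Labor's share = 1 − 0.42 = 0.58.
Capital: 0.42 × 0.02 = 0.0084 pp.
Hours worked: 0.58 × 3.48 = 2.0184 pp.
Output growth = -0.16 + 2.0268 = 1.8668%.

Real output grew 1.87%.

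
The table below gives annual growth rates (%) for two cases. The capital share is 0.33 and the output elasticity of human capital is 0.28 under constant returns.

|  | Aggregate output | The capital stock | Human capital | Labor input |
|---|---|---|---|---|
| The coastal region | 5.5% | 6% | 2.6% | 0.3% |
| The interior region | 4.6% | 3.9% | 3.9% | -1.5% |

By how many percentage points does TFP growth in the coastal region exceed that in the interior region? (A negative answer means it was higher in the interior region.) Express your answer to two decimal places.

-0.13 percentage points

Labor's share = 1 − 0.33 − 0.28 = 0.39.
The coastal region: TFP = 5.5 − 1.98 − 0.728 − 0.117 = 2.675%.
The interior region: TFP = 4.6 − 1.287 − 1.092 + 0.585 = 2.806%.
Difference = 2.675 − (2.806) = -0.131 pp.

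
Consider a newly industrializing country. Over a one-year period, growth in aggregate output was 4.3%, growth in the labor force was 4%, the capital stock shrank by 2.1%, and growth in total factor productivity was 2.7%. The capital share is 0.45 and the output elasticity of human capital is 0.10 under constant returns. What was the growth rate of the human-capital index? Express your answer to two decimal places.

7.45%

Labor's share = 1 − 0.45 − 0.1 = 0.45.
gY = gA + 0.45×(-2.1) + 0.45×4 + 0.1×g.
0.1×g = 4.3 − 2.7 − 0.855 = 0.745.
g = 0.745 / 0.1 = 7.45%.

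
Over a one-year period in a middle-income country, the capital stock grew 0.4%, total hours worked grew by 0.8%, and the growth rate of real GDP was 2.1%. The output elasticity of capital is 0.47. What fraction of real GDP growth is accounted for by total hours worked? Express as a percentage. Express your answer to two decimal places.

Labor's share = 1 − 0.47 = 0.53.
Total hours worked contributed 0.53 × 0.8 = 0.424 pp.
Share of growth = 0.424 / 2.1 × 100 = 20.1905%.

Total hours worked accounted for 20.19% of growth.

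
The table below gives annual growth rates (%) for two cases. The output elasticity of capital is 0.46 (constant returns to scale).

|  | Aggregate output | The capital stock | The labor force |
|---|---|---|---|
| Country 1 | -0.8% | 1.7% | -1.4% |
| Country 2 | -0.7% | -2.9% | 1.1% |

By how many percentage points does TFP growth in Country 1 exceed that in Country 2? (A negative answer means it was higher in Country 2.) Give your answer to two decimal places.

Labor's share = 1 − 0.46 = 0.54.
Country 1: TFP = -0.8 − 0.782 + 0.756 = -0.826%.
Country 2: TFP = -0.7 + 1.334 − 0.594 = 0.04%.
Difference = -0.826 − (0.04) = -0.866 pp.

-0.87 percentage points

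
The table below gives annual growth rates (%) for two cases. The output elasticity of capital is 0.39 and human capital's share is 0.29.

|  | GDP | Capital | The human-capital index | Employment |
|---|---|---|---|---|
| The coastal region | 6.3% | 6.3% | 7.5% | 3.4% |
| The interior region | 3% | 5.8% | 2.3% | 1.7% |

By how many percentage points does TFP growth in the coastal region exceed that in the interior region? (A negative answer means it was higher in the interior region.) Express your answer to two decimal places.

1.05 percentage points

Labor's share = 1 − 0.39 − 0.29 = 0.32.
The coastal region: TFP = 6.3 − 2.457 − 2.175 − 1.088 = 0.58%.
The interior region: TFP = 3 − 2.262 − 0.667 − 0.544 = -0.473%.
Difference = 0.58 − (-0.473) = 1.053 pp.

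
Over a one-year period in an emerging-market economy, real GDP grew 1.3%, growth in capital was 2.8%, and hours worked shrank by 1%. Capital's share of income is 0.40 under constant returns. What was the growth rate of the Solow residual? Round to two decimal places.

0.78%

Labor's share = 1 − 0.4 = 0.6.
Capital: 0.4 × 2.8 = 1.12 pp.
Hours worked: 0.6 × (-1) = -0.6 pp.
TFP growth = 1.3 − 0.52 = 0.78%.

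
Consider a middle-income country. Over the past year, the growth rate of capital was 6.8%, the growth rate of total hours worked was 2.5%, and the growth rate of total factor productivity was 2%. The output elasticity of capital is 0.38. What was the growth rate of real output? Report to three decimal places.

6.134%

Labor's share = 1 − 0.38 = 0.62.
Capital: 0.38 × 6.8 = 2.584 pp.
Total hours worked: 0.62 × 2.5 = 1.55 pp.
Output growth = 2 + 4.134 = 6.134%.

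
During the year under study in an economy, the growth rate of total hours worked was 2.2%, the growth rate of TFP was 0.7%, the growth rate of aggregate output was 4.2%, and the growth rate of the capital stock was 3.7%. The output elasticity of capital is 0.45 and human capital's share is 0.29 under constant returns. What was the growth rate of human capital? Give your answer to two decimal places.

Labor's share = 1 − 0.45 − 0.29 = 0.26.
gY = gA + 0.45×3.7 + 0.26×2.2 + 0.29×g.
0.29×g = 4.2 − 0.7 − 2.237 = 1.263.
g = 1.263 / 0.29 = 4.3552%.

4.36%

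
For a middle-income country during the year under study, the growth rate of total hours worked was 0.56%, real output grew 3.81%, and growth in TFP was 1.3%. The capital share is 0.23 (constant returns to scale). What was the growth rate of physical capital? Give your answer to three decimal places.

Labor's share = 1 − 0.23 = 0.77.
gY = gA + 0.77×0.56 + 0.23×g.
0.23×g = 3.81 − 1.3 − 0.4312 = 2.0788.
g = 2.0788 / 0.23 = 9.03826%.

9.038%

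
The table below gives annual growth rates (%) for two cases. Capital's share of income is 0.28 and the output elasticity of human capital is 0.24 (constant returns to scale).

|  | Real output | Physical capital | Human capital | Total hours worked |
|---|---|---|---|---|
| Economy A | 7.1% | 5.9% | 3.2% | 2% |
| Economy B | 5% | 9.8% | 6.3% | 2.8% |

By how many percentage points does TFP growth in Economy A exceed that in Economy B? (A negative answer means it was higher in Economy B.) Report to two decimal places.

4.32 percentage points

Labor's share = 1 − 0.28 − 0.24 = 0.48.
Economy A: TFP = 7.1 − 1.652 − 0.768 − 0.96 = 3.72%.
Economy B: TFP = 5 − 2.744 − 1.512 − 1.344 = -0.6%.
Difference = 3.72 − (-0.6) = 4.32 pp.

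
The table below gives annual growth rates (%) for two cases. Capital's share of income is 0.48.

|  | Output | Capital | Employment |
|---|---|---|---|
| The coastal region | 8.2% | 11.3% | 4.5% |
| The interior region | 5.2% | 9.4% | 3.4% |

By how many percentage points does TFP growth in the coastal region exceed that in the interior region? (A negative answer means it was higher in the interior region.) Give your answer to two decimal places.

1.52 percentage points

Labor's share = 1 − 0.48 = 0.52.
The coastal region: TFP = 8.2 − 5.424 − 2.34 = 0.436%.
The interior region: TFP = 5.2 − 4.512 − 1.768 = -1.08%.
Difference = 0.436 − (-1.08) = 1.516 pp.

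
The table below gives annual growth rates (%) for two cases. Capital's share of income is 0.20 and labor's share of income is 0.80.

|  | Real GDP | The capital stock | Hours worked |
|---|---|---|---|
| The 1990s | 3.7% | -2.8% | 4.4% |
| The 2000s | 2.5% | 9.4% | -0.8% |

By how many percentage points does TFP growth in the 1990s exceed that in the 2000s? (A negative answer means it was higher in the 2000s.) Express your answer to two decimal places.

-0.52 percentage points

Labor's share = 1 − 0.2 = 0.8.
The 1990s: TFP = 3.7 + 0.56 − 3.52 = 0.74%.
The 2000s: TFP = 2.5 − 1.88 + 0.64 = 1.26%.
Difference = 0.74 − (1.26) = -0.52 pp.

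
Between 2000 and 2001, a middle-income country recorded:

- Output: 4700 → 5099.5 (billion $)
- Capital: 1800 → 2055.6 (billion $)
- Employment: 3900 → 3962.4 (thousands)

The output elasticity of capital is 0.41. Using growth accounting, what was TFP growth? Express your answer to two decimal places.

Output growth = (5099.5 − 4700) / 4700 = 8.5%.
Capital growth = (2055.6 − 1800) / 1800 = 14.2%.
Employment growth = (3962.4 − 3900) / 3900 = 1.6%.
Labor's share = 1 − 0.41 = 0.59.
Capital: 0.41 × 14.2 = 5.822 pp.
Employment: 0.59 × 1.6 = 0.944 pp.
TFP growth = 8.5 − 6.766 = 1.734%.

TFP growth was 1.73%.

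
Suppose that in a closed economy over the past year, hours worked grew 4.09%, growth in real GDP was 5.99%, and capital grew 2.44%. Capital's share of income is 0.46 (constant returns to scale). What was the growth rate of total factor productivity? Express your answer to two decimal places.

Labor's share = 1 − 0.46 = 0.54.
Capital: 0.46 × 2.44 = 1.1224 pp.
Hours worked: 0.54 × 4.09 = 2.2086 pp.
TFP growth = 5.99 − 3.331 = 2.659%.

2.66%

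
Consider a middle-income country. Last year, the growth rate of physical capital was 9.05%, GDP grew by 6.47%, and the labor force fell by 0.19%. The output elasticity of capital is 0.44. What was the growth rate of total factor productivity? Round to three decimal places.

Total factor productivity growth was 2.594%.

Labor's share = 1 − 0.44 = 0.56.
Physical capital: 0.44 × 9.05 = 3.982 pp.
The labor force: 0.56 × (-0.19) = -0.1064 pp.
TFP growth = 6.47 − 3.8756 = 2.5944%.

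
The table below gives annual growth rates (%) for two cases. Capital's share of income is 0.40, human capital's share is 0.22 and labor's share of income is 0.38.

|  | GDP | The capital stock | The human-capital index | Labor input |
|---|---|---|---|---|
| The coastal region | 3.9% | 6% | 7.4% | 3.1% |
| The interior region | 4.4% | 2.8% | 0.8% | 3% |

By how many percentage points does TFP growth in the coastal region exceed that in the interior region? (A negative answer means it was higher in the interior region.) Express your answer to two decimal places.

-3.27 percentage points

Labor's share = 1 − 0.4 − 0.22 = 0.38.
The coastal region: TFP = 3.9 − 2.4 − 1.628 − 1.178 = -1.306%.
The interior region: TFP = 4.4 − 1.12 − 0.176 − 1.14 = 1.964%.
Difference = -1.306 − (1.964) = -3.27 pp.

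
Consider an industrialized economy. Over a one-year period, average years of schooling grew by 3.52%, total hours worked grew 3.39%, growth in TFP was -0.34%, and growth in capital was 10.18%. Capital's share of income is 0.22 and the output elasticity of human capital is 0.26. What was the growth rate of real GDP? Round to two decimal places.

Real GDP growth was 4.58%.

Labor's share = 1 − 0.22 − 0.26 = 0.52.
Capital: 0.22 × 10.18 = 2.2396 pp.
Average years of schooling: 0.26 × 3.52 = 0.9152 pp.
Total hours worked: 0.52 × 3.39 = 1.7628 pp.
Output growth = -0.34 + 4.9176 = 4.5776%.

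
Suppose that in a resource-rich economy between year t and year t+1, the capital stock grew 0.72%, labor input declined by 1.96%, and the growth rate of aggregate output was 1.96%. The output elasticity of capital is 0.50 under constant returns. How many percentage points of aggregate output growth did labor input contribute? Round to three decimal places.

Labor's share = 1 − 0.5 = 0.5.
Contribution = share × growth = 0.5 × (-1.96) = -0.98 pp.

-0.980 pp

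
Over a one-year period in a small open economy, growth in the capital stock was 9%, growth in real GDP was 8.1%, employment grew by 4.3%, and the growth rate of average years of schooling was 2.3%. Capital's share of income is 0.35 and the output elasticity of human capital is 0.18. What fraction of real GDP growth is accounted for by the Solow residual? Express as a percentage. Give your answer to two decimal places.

Labor's share = 1 − 0.35 − 0.18 = 0.47.
The capital stock: 0.35 × 9 = 3.15 pp.
Average years of schooling: 0.18 × 2.3 = 0.414 pp.
Employment: 0.47 × 4.3 = 2.021 pp.
TFP growth = 8.1 − 5.585 = 2.515%.
TFP share of growth = 2.515 / 8.1 × 100 = 31.0494%.

31.05%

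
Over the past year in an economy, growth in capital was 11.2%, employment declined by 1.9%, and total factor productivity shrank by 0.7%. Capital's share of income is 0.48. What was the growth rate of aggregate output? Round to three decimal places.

Labor's share = 1 − 0.48 = 0.52.
Capital: 0.48 × 11.2 = 5.376 pp.
Employment: 0.52 × (-1.9) = -0.988 pp.
Output growth = -0.7 + 4.388 = 3.688%.

3.688%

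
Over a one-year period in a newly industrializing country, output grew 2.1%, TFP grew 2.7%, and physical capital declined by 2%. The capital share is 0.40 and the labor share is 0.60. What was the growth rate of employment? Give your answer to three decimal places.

Labor's share = 1 − 0.4 = 0.6.
gY = gA + 0.4×(-2) + 0.6×g.
0.6×g = 2.1 − 2.7 + 0.8 = 0.2.
g = 0.2 / 0.6 = 0.33333%.

0.333%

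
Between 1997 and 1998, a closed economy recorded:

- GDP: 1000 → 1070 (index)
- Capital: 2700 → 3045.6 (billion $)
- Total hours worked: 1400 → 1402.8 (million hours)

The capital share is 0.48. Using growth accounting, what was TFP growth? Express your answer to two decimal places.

0.75%

GDP growth = (1070 − 1000) / 1000 = 7%.
Capital growth = (3045.6 − 2700) / 2700 = 12.8%.
Total hours worked growth = (1402.8 − 1400) / 1400 = 0.2%.
Labor's share = 1 − 0.48 = 0.52.
Capital: 0.48 × 12.8 = 6.144 pp.
Total hours worked: 0.52 × 0.2 = 0.104 pp.
TFP growth = 7 − 6.248 = 0.752%.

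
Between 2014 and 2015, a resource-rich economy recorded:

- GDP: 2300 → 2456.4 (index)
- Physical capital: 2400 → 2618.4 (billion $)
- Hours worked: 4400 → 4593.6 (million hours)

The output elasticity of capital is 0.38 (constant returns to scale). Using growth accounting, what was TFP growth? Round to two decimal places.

TFP growth was 0.61%.

GDP growth = (2456.4 − 2300) / 2300 = 6.8%.
Physical capital growth = (2618.4 − 2400) / 2400 = 9.1%.
Hours worked growth = (4593.6 − 4400) / 4400 = 4.4%.
Labor's share = 1 − 0.38 = 0.62.
Physical capital: 0.38 × 9.1 = 3.458 pp.
Hours worked: 0.62 × 4.4 = 2.728 pp.
TFP growth = 6.8 − 6.186 = 0.614%.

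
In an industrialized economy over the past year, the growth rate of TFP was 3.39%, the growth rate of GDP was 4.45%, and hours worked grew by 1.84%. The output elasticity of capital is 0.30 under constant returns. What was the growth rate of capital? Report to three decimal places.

-0.760%

Labor's share = 1 − 0.3 = 0.7.
gY = gA + 0.7×1.84 + 0.3×g.
0.3×g = 4.45 − 3.39 − 1.288 = -0.228.
g = -0.228 / 0.3 = -0.76%.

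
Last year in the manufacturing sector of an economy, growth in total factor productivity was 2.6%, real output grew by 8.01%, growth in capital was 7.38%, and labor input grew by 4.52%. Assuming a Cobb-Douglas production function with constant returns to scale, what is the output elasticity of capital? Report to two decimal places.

α = 0.31

gY = gA + α·gK + (1−α)·gL, so gY − gA − gL = α(gK − gL).
8.01 − 2.6 − 4.52 = α × (7.38 − 4.52).
0.89 = 2.86 α, so α = 0.3112.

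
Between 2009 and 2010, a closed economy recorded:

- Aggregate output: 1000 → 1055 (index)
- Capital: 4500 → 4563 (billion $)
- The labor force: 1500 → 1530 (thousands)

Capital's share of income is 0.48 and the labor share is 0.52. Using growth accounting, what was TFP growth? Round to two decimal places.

3.79%

Aggregate output growth = (1055 − 1000) / 1000 = 5.5%.
Capital growth = (4563 − 4500) / 4500 = 1.4%.
The labor force growth = (1530 − 1500) / 1500 = 2%.
Labor's share = 1 − 0.48 = 0.52.
Capital: 0.48 × 1.4 = 0.672 pp.
The labor force: 0.52 × 2 = 1.04 pp.
TFP growth = 5.5 − 1.712 = 3.788%.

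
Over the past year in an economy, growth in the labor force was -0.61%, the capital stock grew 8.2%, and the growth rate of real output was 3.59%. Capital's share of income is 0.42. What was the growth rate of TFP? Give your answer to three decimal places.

Labor's share = 1 − 0.42 = 0.58.
The capital stock: 0.42 × 8.2 = 3.444 pp.
The labor force: 0.58 × (-0.61) = -0.3538 pp.
TFP growth = 3.59 − 3.0902 = 0.4998%.

0.500%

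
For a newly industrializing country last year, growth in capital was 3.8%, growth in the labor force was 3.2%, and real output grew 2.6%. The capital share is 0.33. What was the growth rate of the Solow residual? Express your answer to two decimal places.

Labor's share = 1 − 0.33 = 0.67.
Capital: 0.33 × 3.8 = 1.254 pp.
The labor force: 0.67 × 3.2 = 2.144 pp.
TFP growth = 2.6 − 3.398 = -0.798%.

-0.80%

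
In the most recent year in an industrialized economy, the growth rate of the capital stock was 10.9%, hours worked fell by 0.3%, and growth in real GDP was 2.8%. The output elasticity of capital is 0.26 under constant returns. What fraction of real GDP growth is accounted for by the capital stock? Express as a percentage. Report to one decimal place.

The capital stock contributed 0.26 × 10.9 = 2.834 pp.
Share of growth = 2.834 / 2.8 × 100 = 101.214%.

The capital stock accounted for 101.2% of growth.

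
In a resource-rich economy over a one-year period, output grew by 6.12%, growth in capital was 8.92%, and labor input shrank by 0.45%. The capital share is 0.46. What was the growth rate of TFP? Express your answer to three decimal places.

Labor's share = 1 − 0.46 = 0.54.
Capital: 0.46 × 8.92 = 4.1032 pp.
Labor input: 0.54 × (-0.45) = -0.243 pp.
TFP growth = 6.12 − 3.8602 = 2.2598%.

2.260%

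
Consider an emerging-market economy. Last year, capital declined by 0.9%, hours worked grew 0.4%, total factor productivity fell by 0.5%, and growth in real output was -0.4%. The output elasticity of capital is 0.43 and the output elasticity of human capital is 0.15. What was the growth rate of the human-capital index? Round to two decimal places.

2.13%

Labor's share = 1 − 0.43 − 0.15 = 0.42.
gY = gA + 0.43×(-0.9) + 0.42×0.4 + 0.15×g.
0.15×g = -0.4 + 0.5 + 0.219 = 0.319.
g = 0.319 / 0.15 = 2.1267%.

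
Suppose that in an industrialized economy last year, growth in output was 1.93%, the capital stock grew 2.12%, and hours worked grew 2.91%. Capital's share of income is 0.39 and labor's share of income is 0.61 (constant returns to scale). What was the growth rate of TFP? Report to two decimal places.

Labor's share = 1 − 0.39 = 0.61.
The capital stock: 0.39 × 2.12 = 0.8268 pp.
Hours worked: 0.61 × 2.91 = 1.7751 pp.
TFP growth = 1.93 − 2.6019 = -0.6719%.

-0.67%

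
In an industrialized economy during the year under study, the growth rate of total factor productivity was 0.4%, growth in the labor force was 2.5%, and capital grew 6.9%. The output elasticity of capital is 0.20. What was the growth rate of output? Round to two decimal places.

3.78%

Labor's share = 1 − 0.2 = 0.8.
Capital: 0.2 × 6.9 = 1.38 pp.
The labor force: 0.8 × 2.5 = 2 pp.
Output growth = 0.4 + 3.38 = 3.78%.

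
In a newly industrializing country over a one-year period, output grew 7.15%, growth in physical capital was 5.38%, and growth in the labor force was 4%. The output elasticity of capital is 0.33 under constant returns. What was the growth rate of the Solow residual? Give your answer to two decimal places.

Labor's share = 1 − 0.33 = 0.67.
Physical capital: 0.33 × 5.38 = 1.7754 pp.
The labor force: 0.67 × 4 = 2.68 pp.
TFP growth = 7.15 − 4.4554 = 2.6946%.

2.69%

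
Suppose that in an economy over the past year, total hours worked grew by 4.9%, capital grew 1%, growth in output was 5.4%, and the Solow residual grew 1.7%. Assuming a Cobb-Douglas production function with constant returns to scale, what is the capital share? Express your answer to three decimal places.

gY = gA + α·gK + (1−α)·gL, so gY − gA − gL = α(gK − gL).
5.4 − 1.7 − 4.9 = α × (1 − 4.9).
-1.2 = -3.9 α, so α = 0.30769.

0.308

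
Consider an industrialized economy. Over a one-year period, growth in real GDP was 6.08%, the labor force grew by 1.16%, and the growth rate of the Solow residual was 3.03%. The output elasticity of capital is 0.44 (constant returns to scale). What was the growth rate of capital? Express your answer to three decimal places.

Labor's share = 1 − 0.44 = 0.56.
gY = gA + 0.56×1.16 + 0.44×g.
0.44×g = 6.08 − 3.03 − 0.6496 = 2.4004.
g = 2.4004 / 0.44 = 5.45545%.

Capital grew 5.455%.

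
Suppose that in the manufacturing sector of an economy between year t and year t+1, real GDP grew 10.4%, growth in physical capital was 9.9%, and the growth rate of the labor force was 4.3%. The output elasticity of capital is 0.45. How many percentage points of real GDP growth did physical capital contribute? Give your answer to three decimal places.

Contribution = share × growth = 0.45 × 9.9 = 4.455 pp.

4.455 pp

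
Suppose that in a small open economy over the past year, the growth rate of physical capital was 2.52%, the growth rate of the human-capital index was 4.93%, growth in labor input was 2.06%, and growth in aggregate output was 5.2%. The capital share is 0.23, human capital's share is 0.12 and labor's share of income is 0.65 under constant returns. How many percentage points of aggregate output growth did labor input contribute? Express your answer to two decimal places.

1.34 percentage points

Labor's share = 1 − 0.23 − 0.12 = 0.65.
Contribution = share × growth = 0.65 × 2.06 = 1.339 pp.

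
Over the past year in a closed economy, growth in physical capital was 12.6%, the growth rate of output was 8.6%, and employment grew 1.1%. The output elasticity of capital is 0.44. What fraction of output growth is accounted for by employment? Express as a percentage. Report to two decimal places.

7.16%

Labor's share = 1 − 0.44 = 0.56.
Employment contributed 0.56 × 1.1 = 0.616 pp.
Share of growth = 0.616 / 8.6 × 100 = 7.1628%.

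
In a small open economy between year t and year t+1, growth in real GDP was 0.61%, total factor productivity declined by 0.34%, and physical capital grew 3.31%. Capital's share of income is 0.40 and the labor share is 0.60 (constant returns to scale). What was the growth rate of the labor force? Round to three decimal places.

Labor's share = 1 − 0.4 = 0.6.
gY = gA + 0.4×3.31 + 0.6×g.
0.6×g = 0.61 + 0.34 − 1.324 = -0.374.
g = -0.374 / 0.6 = -0.62333%.

-0.623%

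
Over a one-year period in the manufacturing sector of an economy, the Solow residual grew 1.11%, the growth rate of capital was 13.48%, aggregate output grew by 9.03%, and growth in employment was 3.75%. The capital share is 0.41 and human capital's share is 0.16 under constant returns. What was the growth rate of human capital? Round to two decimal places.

Human capital grew 4.88%.

Labor's share = 1 − 0.41 − 0.16 = 0.43.
gY = gA + 0.41×13.48 + 0.43×3.75 + 0.16×g.
0.16×g = 9.03 − 1.11 − 7.1393 = 0.7807.
g = 0.7807 / 0.16 = 4.8794%.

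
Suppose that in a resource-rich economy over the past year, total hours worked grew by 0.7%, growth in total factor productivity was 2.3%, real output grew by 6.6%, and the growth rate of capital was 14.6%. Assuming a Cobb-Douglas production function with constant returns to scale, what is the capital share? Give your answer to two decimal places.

0.26

gY = gA + α·gK + (1−α)·gL, so gY − gA − gL = α(gK − gL).
6.6 − 2.3 − 0.7 = α × (14.6 − 0.7).
3.6 = 13.9 α, so α = 0.259.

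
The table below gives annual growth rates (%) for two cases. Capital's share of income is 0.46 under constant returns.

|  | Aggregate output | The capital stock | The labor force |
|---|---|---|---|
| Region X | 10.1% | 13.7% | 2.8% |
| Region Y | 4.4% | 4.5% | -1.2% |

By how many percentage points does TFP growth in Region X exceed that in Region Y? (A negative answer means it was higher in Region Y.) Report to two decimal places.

-0.69 percentage points

Labor's share = 1 − 0.46 = 0.54.
Region X: TFP = 10.1 − 6.302 − 1.512 = 2.286%.
Region Y: TFP = 4.4 − 2.07 + 0.648 = 2.978%.
Difference = 2.286 − (2.978) = -0.692 pp.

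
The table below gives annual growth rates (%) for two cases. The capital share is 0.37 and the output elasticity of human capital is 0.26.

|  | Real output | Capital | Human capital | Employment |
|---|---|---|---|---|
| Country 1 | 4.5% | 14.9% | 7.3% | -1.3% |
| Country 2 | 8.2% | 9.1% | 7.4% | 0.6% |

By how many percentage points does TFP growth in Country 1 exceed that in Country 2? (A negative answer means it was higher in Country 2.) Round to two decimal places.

-5.12 percentage points

Labor's share = 1 − 0.37 − 0.26 = 0.37.
Country 1: TFP = 4.5 − 5.513 − 1.898 + 0.481 = -2.43%.
Country 2: TFP = 8.2 − 3.367 − 1.924 − 0.222 = 2.687%.
Difference = -2.43 − (2.687) = -5.117 pp.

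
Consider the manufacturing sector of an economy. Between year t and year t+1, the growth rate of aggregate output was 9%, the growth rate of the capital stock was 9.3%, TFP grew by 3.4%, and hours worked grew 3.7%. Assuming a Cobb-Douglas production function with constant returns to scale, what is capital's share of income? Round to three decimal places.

gY = gA + α·gK + (1−α)·gL, so gY − gA − gL = α(gK − gL).
9 − 3.4 − 3.7 = α × (9.3 − 3.7).
1.9 = 5.6 α, so α = 0.33929.

α = 0.339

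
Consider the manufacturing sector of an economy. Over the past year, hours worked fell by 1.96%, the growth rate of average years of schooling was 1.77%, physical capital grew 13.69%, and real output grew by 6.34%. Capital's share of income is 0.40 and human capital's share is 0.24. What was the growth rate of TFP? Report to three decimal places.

1.145%

Labor's share = 1 − 0.4 − 0.24 = 0.36.
Physical capital: 0.4 × 13.69 = 5.476 pp.
Average years of schooling: 0.24 × 1.77 = 0.4248 pp.
Hours worked: 0.36 × (-1.96) = -0.7056 pp.
TFP growth = 6.34 − 5.1952 = 1.1448%.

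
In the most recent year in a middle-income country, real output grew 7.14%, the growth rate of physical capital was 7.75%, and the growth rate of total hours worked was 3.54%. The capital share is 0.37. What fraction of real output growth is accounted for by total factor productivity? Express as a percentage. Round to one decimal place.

Total factor productivity accounted for 28.6% of growth.

Labor's share = 1 − 0.37 = 0.63.
Physical capital: 0.37 × 7.75 = 2.8675 pp.
Total hours worked: 0.63 × 3.54 = 2.2302 pp.
TFP growth = 7.14 − 5.0977 = 2.0423%.
TFP share of growth = 2.0423 / 7.14 × 100 = 28.604%.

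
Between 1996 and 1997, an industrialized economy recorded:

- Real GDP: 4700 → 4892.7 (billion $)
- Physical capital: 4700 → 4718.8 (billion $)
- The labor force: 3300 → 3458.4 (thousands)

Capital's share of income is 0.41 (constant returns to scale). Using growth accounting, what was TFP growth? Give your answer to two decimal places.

Real GDP growth = (4892.7 − 4700) / 4700 = 4.1%.
Physical capital growth = (4718.8 − 4700) / 4700 = 0.4%.
The labor force growth = (3458.4 − 3300) / 3300 = 4.8%.
Labor's share = 1 − 0.41 = 0.59.
Physical capital: 0.41 × 0.4 = 0.164 pp.
The labor force: 0.59 × 4.8 = 2.832 pp.
TFP growth = 4.1 − 2.996 = 1.104%.

1.10%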